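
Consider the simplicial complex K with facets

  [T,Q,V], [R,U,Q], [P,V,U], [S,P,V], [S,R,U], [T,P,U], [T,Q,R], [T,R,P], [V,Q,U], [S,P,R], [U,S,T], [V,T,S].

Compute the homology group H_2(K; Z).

Take the total order P < Q < R < S < T < U < V on the vertex set. Then K (dimension 2) consists of the simplices:

  0-simplices (7): P, Q, R, S, T, U, V
  1-simplices (18): PR, PS, PT, PU, PV, QR, QT, QU, QV, RS, RT, RU, ST, SU, SV, TU, TV, UV
  2-simplices (12): PRS, PRT, PSV, PTU, PUV, QRT, QRU, QTV, QUV, RSU, STU, STV

so the chain groups are C_0 ≅ Z^7, C_1 ≅ Z^18, C_2 ≅ Z^12.

∂_1: C_1 → C_0 is given by ∂[p,q] = [q] − [p]. For instance
  ∂PR = R − P.
The resulting 7×18 matrix has rank 6, and its Smith normal form has invariant factors (1,1,1,1,1,1).

Boundary ∂_2: C_2 → C_1 maps a triangle to the signed sum of its edges. For instance
  ∂QRU = RU − QU + QR,
  ∂PRS = RS − PS + PR.
This gives a 18×12 integer matrix of rank 12; reducing to Smith normal form yields diagonal entries (1,1,1,1,1,1,1,1,1,1,1,2).

Reading off H_k = ker ∂_k / im ∂_{k+1}:

  H_2: rank ker ∂_2 − rank ∂_3 = (12 − 12) − 0 = 0, and there is no ∂_3, so H_2 = 0.

(K is a triangulation of the real projective plane RP^2.)

H_2 = 0.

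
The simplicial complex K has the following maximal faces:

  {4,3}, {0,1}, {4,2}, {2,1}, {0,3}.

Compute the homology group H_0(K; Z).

H_0 = Z.

Fix the vertex order 0 < 1 < 2 < 3 < 4 and write every simplex with vertices in increasing order. Then dim K = 1 and the simplices of K are:

  0-simplices (5): [0], [1], [2], [3], [4]
  1-simplices (5): [0,1], [0,3], [1,2], [2,4], [3,4]

so the chain groups are C_0 ≅ Z^5, C_1 ≅ Z^5.

The boundary map ∂_1: C_1 → C_0 maps an edge to its endpoints' difference, ∂[p,q] = q − p. For instance
  ∂[0,1] = [1] − [0].
This gives a 5×5 integer matrix of rank 4; reducing to Smith normal form yields diagonal entries (1,1,1,1).

Now H_k = ker ∂_k / im ∂_{k+1}, so:

  H_0: rank C_0 − rank ∂_1 = 5 − 4 = 1, and the invariant factors of ∂_1 are all 1, so H_0 = Z.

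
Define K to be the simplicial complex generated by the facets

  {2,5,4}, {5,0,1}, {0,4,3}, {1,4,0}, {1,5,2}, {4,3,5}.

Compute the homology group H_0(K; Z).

Fix the vertex order 0 < 1 < 2 < 3 < 4 < 5 and write every simplex with vertices in increasing order. Then dim K = 2 and the simplices of K are:

  0-simplices (6): [0], [1], [2], [3], [4], [5]
  1-simplices (12): [0,1], [0,3], [0,4], [0,5], [1,2], [1,4], [1,5], [2,4], [2,5], [3,4], [3,5], [4,5]
  2-simplices (6): [0,1,4], [0,1,5], [0,3,4], [1,2,5], [2,4,5], [3,4,5]

giving chain groups C_0 ≅ Z^6, C_1 ≅ Z^12, C_2 ≅ Z^6.

The boundary map ∂_1: C_1 → C_0 is given by ∂[p,q] = [q] − [p].
As a 6×12 matrix over Z this has rank 5, with invariant factors (1,1,1,1,1).

Boundary ∂_2: C_2 → C_1 sends each 2-simplex [p,q,r] to [q,r] − [p,r] + [p,q]. For instance
  ∂[0,3,4] = [3,4] − [0,4] + [0,3],
  ∂[0,1,5] = [1,5] − [0,5] + [0,1].
The resulting 12×6 matrix has rank 6, and its Smith normal form has invariant factors (1,1,1,1,1,1).

Reading off H_k = ker ∂_k / im ∂_{k+1}:

  H_0: rank C_0 − rank ∂_1 = 6 − 5 = 1, and the invariant factors of ∂_1 are all 1, so H_0 ≅ Z.

H_0 = Z.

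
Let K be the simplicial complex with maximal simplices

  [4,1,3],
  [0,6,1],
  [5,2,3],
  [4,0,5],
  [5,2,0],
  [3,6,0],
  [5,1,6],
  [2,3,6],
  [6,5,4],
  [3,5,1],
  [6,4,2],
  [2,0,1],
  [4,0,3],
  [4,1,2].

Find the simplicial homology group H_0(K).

Order the vertices as 0 < 1 < 2 < 3 < 4 < 5 < 6. Listing each simplex with vertices in this order, K has dimension 2 with simplices:

  0-simplices (7): [0], [1], [2], [3], [4], [5], [6]
  1-simplices (21): [0,1], [0,2], [0,3], [0,4], [0,5], [0,6], [1,2], [1,3], [1,4], [1,5], [1,6], [2,3], [2,4], [2,5], [2,6], [3,4], [3,5], [3,6], [4,5], [4,6], [5,6]
  2-simplices (14): [0,1,2], [0,1,6], [0,2,5], [0,3,4], [0,3,6], [0,4,5], [1,2,4], [1,3,4], [1,3,5], [1,5,6], [2,3,5], [2,3,6], [2,4,6], [4,5,6]

so the chain groups are C_0 ≅ Z^7, C_1 ≅ Z^21, C_2 ≅ Z^14.

The boundary map ∂_1: C_1 → C_0 sends each edge [p,q] (with p < q) to q − p.
As a 7×21 matrix over Z this has rank 6, with invariant factors (1,1,1,1,1,1).

Boundary ∂_2: C_2 → C_1 maps a triangle to the signed sum of its edges. For instance
  ∂[0,3,4] = [3,4] − [0,4] + [0,3],
  ∂[4,5,6] = [5,6] − [4,6] + [4,5].
The 21×14 boundary matrix has rank 13 and Smith normal form diag(1,1,1,1,1,1,1,1,1,1,1,1,1).

Computing H_k = (kernel of ∂_k) / (image of ∂_{k+1}):

  H_0: rank C_0 − rank ∂_1 = 7 − 6 = 1, and the invariant factors of ∂_1 are all 1, so H_0 ≅ Z.

(K is a triangulation of the torus T^2.)

H_0 = Z.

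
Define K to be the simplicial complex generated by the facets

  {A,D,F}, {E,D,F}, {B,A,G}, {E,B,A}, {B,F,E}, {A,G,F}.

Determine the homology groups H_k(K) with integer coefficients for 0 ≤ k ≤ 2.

Take the total order A < B < D < E < F < G on the vertex set. Then K (dimension 2) consists of the simplices:

  0-simplices (6): A, B, D, E, F, G
  1-simplices (12): AB, AD, AE, AF, AG, BE, BF, BG, DE, DF, EF, FG
  2-simplices (6): ABE, ABG, ADF, AFG, BEF, DEF

Hence C_0 ≅ Z^6, C_1 ≅ Z^12, C_2 ≅ Z^6.

The boundary map ∂_1: C_1 → C_0 is given by ∂[p,q] = [q] − [p]. For instance
  ∂DF = F − D.
The 6×12 boundary matrix has rank 5 and Smith normal form diag(1,1,1,1,1).

The boundary map ∂_2: C_2 → C_1 acts by ∂[p,q,r] = [q,r] − [p,r] + [p,q]. For instance
  ∂ABG = BG − AG + AB,
  ∂AFG = FG − AG + AF.
This gives a 12×6 integer matrix of rank 6; reducing to Smith normal form yields diagonal entries (1,1,1,1,1,1).

Now H_k = ker ∂_k / im ∂_{k+1}, so:

  H_0: rank C_0 − rank ∂_1 = 6 − 5 = 1, and the invariant factors of ∂_1 are all 1, so H_0 ≅ Z.
  H_1: rank ker ∂_1 − rank ∂_2 = (12 − 5) − 6 = 1, and the invariant factors of ∂_2 are all 1, so H_1 ≅ Z.
  H_2: rank ker ∂_2 − rank ∂_3 = (6 − 6) − 0 = 0, and there is no ∂_3, so H_2 ≅ 0.

H_0 ≅ Z,  H_1 ≅ Z,  H_2 = 0.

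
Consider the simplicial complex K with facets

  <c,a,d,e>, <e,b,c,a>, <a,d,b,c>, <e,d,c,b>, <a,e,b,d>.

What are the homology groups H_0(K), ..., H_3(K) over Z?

H_0 = Z,  H_1 = 0,  H_2 = 0,  H_3 = Z.

Order the vertices as a < b < c < d < e. Listing each simplex with vertices in this order, K has dimension 3 with simplices:

  0-simplices (5): a, b, c, d, e
  1-simplices (10): ab, ac, ad, ae, bc, bd, be, cd, ce, de
  2-simplices (10): abc, abd, abe, acd, ace, ade, bcd, bce, bde, cde
  3-simplices (5): abcd, abce, abde, acde, bcde

so the chain groups are C_0 ≅ Z^5, C_1 ≅ Z^10, C_2 ≅ Z^10, C_3 ≅ Z^5.

∂_1: C_1 → C_0 is given by ∂[p,q] = [q] − [p]. For instance
  ∂cd = d − c.
The 5×10 boundary matrix has rank 4 and Smith normal form diag(1,1,1,1).

The boundary map ∂_2: C_2 → C_1 acts by ∂[p,q,r] = [q,r] − [p,r] + [p,q]. For instance
  ∂ade = de − ae + ad,
  ∂abe = be − ae + ab.
The 10×10 boundary matrix has rank 6 and Smith normal form diag(1,1,1,1,1,1).

∂_3: C_3 → C_2 sends each 3-simplex σ to the alternating sum Σ_i (−1)^i (σ with its i-th vertex removed). For instance
  ∂acde = cde − ade + ace − acd,
  ∂bcde = cde − bde + bce − bcd.
This gives a 10×5 integer matrix of rank 4; reducing to Smith normal form yields diagonal entries (1,1,1,1).

Reading off H_k = ker ∂_k / im ∂_{k+1}:

  H_0: rank C_0 − rank ∂_1 = 5 − 4 = 1, and the invariant factors of ∂_1 are all 1, so H_0 ≅ Z.
  H_1: rank ker ∂_1 − rank ∂_2 = (10 − 4) − 6 = 0, and the invariant factors of ∂_2 are all 1, so H_1 ≅ 0.
  H_2: rank ker ∂_2 − rank ∂_3 = (10 − 6) − 4 = 0, and the invariant factors of ∂_3 are all 1, so H_2 ≅ 0.
  H_3: rank ker ∂_3 − rank ∂_4 = (5 − 4) − 0 = 1, and there is no ∂_4, so H_3 ≅ Z.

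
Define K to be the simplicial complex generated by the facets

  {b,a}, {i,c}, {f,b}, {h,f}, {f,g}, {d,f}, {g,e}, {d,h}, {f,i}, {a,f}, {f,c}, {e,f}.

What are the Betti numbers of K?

b_0 = 1, b_1 = 4.

Fix the vertex order a < b < c < d < e < f < g < h < i and write every simplex with vertices in increasing order. Then dim K = 1 and the simplices of K are:

  0-simplices (9): a, b, c, d, e, f, g, h, i
  1-simplices (12): ab, af, bf, cf, ci, df, dh, ef, eg, fg, fh, fi

giving chain groups C_0 ≅ Z^9, C_1 ≅ Z^12.

Boundary ∂_1: C_1 → C_0 maps an edge to its endpoints' difference, ∂[p,q] = q − p.
This gives a 9×12 integer matrix of rank 8; reducing to Smith normal form yields diagonal entries (1,1,1,1,1,1,1,1).

Computing H_k = (kernel of ∂_k) / (image of ∂_{k+1}):

  H_0: rank C_0 − rank ∂_1 = 9 − 8 = 1, and the invariant factors of ∂_1 are all 1, so H_0 ≅ Z.
  H_1: rank ker ∂_1 − rank ∂_2 = (12 − 8) − 0 = 4, and there is no ∂_2, so H_1 ≅ Z^4.

As a check, the Euler characteristic is 9 − 12 = -3, which agrees with 1 − 4 = -3.
(K is a triangulation of a wedge of 4 circles.)

Hence the Betti numbers are b_0 = 1, b_1 = 4.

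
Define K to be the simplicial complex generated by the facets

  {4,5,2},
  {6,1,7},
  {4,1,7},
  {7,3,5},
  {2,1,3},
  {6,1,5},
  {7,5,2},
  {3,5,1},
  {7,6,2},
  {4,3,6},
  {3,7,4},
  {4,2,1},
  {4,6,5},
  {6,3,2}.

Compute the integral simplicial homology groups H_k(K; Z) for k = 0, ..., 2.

Take the total order 1 < 2 < 3 < 4 < 5 < 6 < 7 on the vertex set. Then K (dimension 2) consists of the simplices:

  0-simplices (7): [1], [2], [3], [4], [5], [6], [7]
  1-simplices (21): [1,2], [1,3], [1,4], [1,5], [1,6], [1,7], [2,3], [2,4], [2,5], [2,6], [2,7], [3,4], [3,5], [3,6], [3,7], [4,5], [4,6], [4,7], [5,6], [5,7], [6,7]
  2-simplices (14): [1,2,3], [1,2,4], [1,3,5], [1,4,7], [1,5,6], [1,6,7], [2,3,6], [2,4,5], [2,5,7], [2,6,7], [3,4,6], [3,4,7], [3,5,7], [4,5,6]

Hence C_0 ≅ Z^7, C_1 ≅ Z^21, C_2 ≅ Z^14.

Boundary ∂_1: C_1 → C_0 maps an edge to its endpoints' difference, ∂[p,q] = q − p. For instance
  ∂[2,7] = [7] − [2].
This gives a 7×21 integer matrix of rank 6; reducing to Smith normal form yields diagonal entries (1,1,1,1,1,1).

Boundary ∂_2: C_2 → C_1 sends each 2-simplex [p,q,r] to [q,r] − [p,r] + [p,q]. For instance
  ∂[2,4,5] = [4,5] − [2,5] + [2,4],
  ∂[4,5,6] = [5,6] − [4,6] + [4,5].
The resulting 21×14 matrix has rank 13, and its Smith normal form has invariant factors (1,1,1,1,1,1,1,1,1,1,1,1,1).

Reading off H_k = ker ∂_k / im ∂_{k+1}:

  H_0: rank C_0 − rank ∂_1 = 7 − 6 = 1, and the invariant factors of ∂_1 are all 1, so H_0 ≅ Z.
  H_1: rank ker ∂_1 − rank ∂_2 = (21 − 6) − 13 = 2, and the invariant factors of ∂_2 are all 1, so H_1 ≅ Z^2.
  H_2: rank ker ∂_2 − rank ∂_3 = (14 − 13) − 0 = 1, and there is no ∂_3, so H_2 ≅ Z.

As a check, the Euler characteristic is 7 − 21 + 14 = 0, which agrees with 1 − 2 + 1 = 0.

H_0 ≅ Z,  H_1 ≅ Z^2,  H_2 ≅ Z.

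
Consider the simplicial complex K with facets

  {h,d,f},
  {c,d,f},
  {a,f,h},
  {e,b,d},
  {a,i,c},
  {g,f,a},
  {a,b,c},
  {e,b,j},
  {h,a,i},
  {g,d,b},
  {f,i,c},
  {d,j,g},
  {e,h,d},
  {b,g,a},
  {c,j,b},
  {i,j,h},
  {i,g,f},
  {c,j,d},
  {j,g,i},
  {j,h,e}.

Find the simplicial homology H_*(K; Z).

H_0 = Z,  H_1 = Z ⊕ Z/2Z,  H_2 = 0.

Take the total order a < b < c < d < e < f < g < h < i < j on the vertex set. Then K (dimension 2) consists of the simplices:

  0-simplices (10): a, b, c, d, e, f, g, h, i, j
  1-simplices (30): ab, ac, af, ag, ah, ai, bc, bd, be, bg, bj, cd, cf, ci, cj, de, df, dg, dh, dj, eh, ej, fg, fh, fi, gi, gj, hi, hj, ij
  2-simplices (20): abc, abg, aci, afg, afh, ahi, bcj, bde, bdg, bej, cdf, cdj, cfi, deh, dfh, dgj, ehj, fgi, gij, hij

giving chain groups C_0 ≅ Z^10, C_1 ≅ Z^30, C_2 ≅ Z^20.

Boundary ∂_1: C_1 → C_0 is given by ∂[p,q] = [q] − [p]. For instance
  ∂hj = j − h.
As a 10×30 matrix over Z this has rank 9, with invariant factors (1,1,1,1,1,1,1,1,1).

Boundary ∂_2: C_2 → C_1 maps a triangle to the signed sum of its edges. For instance
  ∂deh = eh − dh + de,
  ∂dfh = fh − dh + df.
The 30×20 boundary matrix has rank 20 and Smith normal form diag(1,1,1,1,1,1,1,1,1,1,1,1,1,1,1,1,1,1,1,2).

From H_k ≅ ker(∂_k) / im(∂_{k+1}) we obtain:

  H_0: rank C_0 − rank ∂_1 = 10 − 9 = 1, and the invariant factors of ∂_1 are all 1, so H_0 ≅ Z.
  H_1: rank ker ∂_1 − rank ∂_2 = (30 − 9) − 20 = 1, and ∂_2 has invariant factor 2 > 1, so H_1 ≅ Z ⊕ Z/2Z.
  H_2: rank ker ∂_2 − rank ∂_3 = (20 − 20) − 0 = 0, and there is no ∂_3, so H_2 ≅ 0.

As a check, the Euler characteristic is 10 − 30 + 20 = 0, which agrees with 1 − 1 + 0 = 0.
(K is a triangulation of the Klein bottle.)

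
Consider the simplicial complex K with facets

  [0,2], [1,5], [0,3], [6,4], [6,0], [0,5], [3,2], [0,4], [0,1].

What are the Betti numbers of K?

b_0 = 1, b_1 = 3.

We work with the vertex ordering 0 < 1 < 2 < 3 < 4 < 5 < 6. The simplices of K, each written with vertices in increasing order, are:

  0-simplices (7): [0], [1], [2], [3], [4], [5], [6]
  1-simplices (9): [0,1], [0,2], [0,3], [0,4], [0,5], [0,6], [1,5], [2,3], [4,6]

so the chain groups are C_0 ≅ Z^7, C_1 ≅ Z^9.

The boundary map ∂_1: C_1 → C_0 maps an edge to its endpoints' difference, ∂[p,q] = q − p. For instance
  ∂[0,3] = [3] − [0].
The resulting 7×9 matrix has rank 6, and its Smith normal form has invariant factors (1,1,1,1,1,1).

Reading off H_k = ker ∂_k / im ∂_{k+1}:

  H_0: rank C_0 − rank ∂_1 = 7 − 6 = 1, and the invariant factors of ∂_1 are all 1, so H_0 = Z.
  H_1: rank ker ∂_1 − rank ∂_2 = (9 − 6) − 0 = 3, and there is no ∂_2, so H_1 = Z^3.

(K is a triangulation of a wedge of 3 circles.)

Hence the Betti numbers are b_0 = 1, b_1 = 3.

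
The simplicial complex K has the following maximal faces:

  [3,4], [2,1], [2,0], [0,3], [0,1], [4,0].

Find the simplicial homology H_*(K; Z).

K has 5 vertices, 6 edges.
rank ∂_0 = 0, rank ∂_1 = 4 ⇒ b_0 = 5 − 0 − 4 = 1; all invariant factors of ∂_1 are 1 so no torsion. So H_0 = Z.
rank ∂_1 = 4, rank ∂_2 = 0 ⇒ b_1 = 6 − 4 − 0 = 2. So H_1 = Z^2.

H_0 = Z,  H_1 = Z^2.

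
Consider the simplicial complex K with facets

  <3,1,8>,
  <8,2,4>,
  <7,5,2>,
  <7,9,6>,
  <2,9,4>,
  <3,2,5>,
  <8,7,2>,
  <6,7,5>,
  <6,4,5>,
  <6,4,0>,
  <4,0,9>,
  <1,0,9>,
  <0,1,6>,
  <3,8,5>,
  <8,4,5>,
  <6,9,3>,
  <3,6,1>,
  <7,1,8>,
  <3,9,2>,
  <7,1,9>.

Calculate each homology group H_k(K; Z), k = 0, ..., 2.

We work with the vertex ordering 0 < 1 < 2 < 3 < 4 < 5 < 6 < 7 < 8 < 9. The simplices of K, each written with vertices in increasing order, are:

  0-simplices (10): [0], [1], [2], [3], [4], [5], [6], [7], [8], [9]
  1-simplices (30): (30 of them)
  2-simplices (20): (20 of them)

so the chain groups are C_0 ≅ Z^10, C_1 ≅ Z^30, C_2 ≅ Z^20.

∂_1: C_1 → C_0 is given by ∂[p,q] = [q] − [p]. For instance
  ∂[4,9] = [9] − [4].
This gives a 10×30 integer matrix of rank 9; reducing to Smith normal form yields diagonal entries (1,1,1,1,1,1,1,1,1).

Boundary ∂_2: C_2 → C_1 sends each 2-simplex [p,q,r] to [q,r] − [p,r] + [p,q]. For instance
  ∂[1,3,6] = [3,6] − [1,6] + [1,3],
  ∂[0,4,6] = [4,6] − [0,6] + [0,4].
The resulting 30×20 matrix has rank 20, and its Smith normal form has invariant factors (1,1,1,1,1,1,1,1,1,1,1,1,1,1,1,1,1,1,1,2).

Now H_k = ker ∂_k / im ∂_{k+1}, so:

  H_0: rank C_0 − rank ∂_1 = 10 − 9 = 1, and the invariant factors of ∂_1 are all 1, so H_0 = Z.
  H_1: rank ker ∂_1 − rank ∂_2 = (30 − 9) − 20 = 1, and ∂_2 has invariant factor 2 > 1, so H_1 = Z ⊕ Z/2Z.
  H_2: rank ker ∂_2 − rank ∂_3 = (20 − 20) − 0 = 0, and there is no ∂_3, so H_2 = 0.

H_0 = Z,  H_1 = Z ⊕ Z/2Z,  H_2 = 0.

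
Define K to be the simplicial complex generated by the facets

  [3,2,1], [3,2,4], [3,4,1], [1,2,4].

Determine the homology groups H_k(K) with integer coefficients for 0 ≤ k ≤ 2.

Take the total order 1 < 2 < 3 < 4 on the vertex set. Then K (dimension 2) consists of the simplices:

  0-simplices (4): [1], [2], [3], [4]
  1-simplices (6): [1,2], [1,3], [1,4], [2,3], [2,4], [3,4]
  2-simplices (4): [1,2,3], [1,2,4], [1,3,4], [2,3,4]

so the chain groups are C_0 ≅ Z^4, C_1 ≅ Z^6, C_2 ≅ Z^4.

Boundary ∂_1: C_1 → C_0 is given by ∂[p,q] = [q] − [p]. For instance
  ∂[2,3] = [3] − [2].
The 4×6 boundary matrix has rank 3 and Smith normal form diag(1,1,1).

Boundary ∂_2: C_2 → C_1 sends each 2-simplex [p,q,r] to [q,r] − [p,r] + [p,q]. For instance
  ∂[1,2,3] = [2,3] − [1,3] + [1,2],
  ∂[2,3,4] = [3,4] − [2,4] + [2,3].
As a 6×4 matrix over Z this has rank 3, with invariant factors (1,1,1).

Computing H_k = (kernel of ∂_k) / (image of ∂_{k+1}):

  H_0: rank C_0 − rank ∂_1 = 4 − 3 = 1, and the invariant factors of ∂_1 are all 1, so H_0 = Z.
  H_1: rank ker ∂_1 − rank ∂_2 = (6 − 3) − 3 = 0, and the invariant factors of ∂_2 are all 1, so H_1 = 0.
  H_2: rank ker ∂_2 − rank ∂_3 = (4 − 3) − 0 = 1, and there is no ∂_3, so H_2 = Z.

As a check, the Euler characteristic is 4 − 6 + 4 = 2, which agrees with 1 − 0 + 1 = 2.

H_0 ≅ Z,  H_1 = 0,  H_2 ≅ Z.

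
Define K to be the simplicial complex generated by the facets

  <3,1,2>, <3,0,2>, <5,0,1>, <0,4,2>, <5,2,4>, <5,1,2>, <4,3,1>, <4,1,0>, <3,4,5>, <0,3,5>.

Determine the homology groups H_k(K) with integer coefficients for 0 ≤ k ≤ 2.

H_0 = Z,  H_1 = Z/2,  H_2 = 0.

We work with the vertex ordering 0 < 1 < 2 < 3 < 4 < 5. The simplices of K, each written with vertices in increasing order, are:

  0-simplices (6): [0], [1], [2], [3], [4], [5]
  1-simplices (15): [0,1], [0,2], [0,3], [0,4], [0,5], [1,2], [1,3], [1,4], [1,5], [2,3], [2,4], [2,5], [3,4], [3,5], [4,5]
  2-simplices (10): [0,1,4], [0,1,5], [0,2,3], [0,2,4], [0,3,5], [1,2,3], [1,2,5], [1,3,4], [2,4,5], [3,4,5]

giving chain groups C_0 ≅ Z^6, C_1 ≅ Z^15, C_2 ≅ Z^10.

∂_1: C_1 → C_0 maps an edge to its endpoints' difference, ∂[p,q] = q − p.
This gives a 6×15 integer matrix of rank 5; reducing to Smith normal form yields diagonal entries (1,1,1,1,1).

∂_2: C_2 → C_1 maps a triangle to the signed sum of its edges. For instance
  ∂[2,4,5] = [4,5] − [2,5] + [2,4],
  ∂[1,3,4] = [3,4] − [1,4] + [1,3].
The 15×10 boundary matrix has rank 10 and Smith normal form diag(1,1,1,1,1,1,1,1,1,2).

Computing H_k = (kernel of ∂_k) / (image of ∂_{k+1}):

  H_0: rank C_0 − rank ∂_1 = 6 − 5 = 1, and the invariant factors of ∂_1 are all 1, so H_0 ≅ Z.
  H_1: rank ker ∂_1 − rank ∂_2 = (15 − 5) − 10 = 0, and ∂_2 has invariant factor 2 > 1, so H_1 ≅ Z/2.
  H_2: rank ker ∂_2 − rank ∂_3 = (10 − 10) − 0 = 0, and there is no ∂_3, so H_2 ≅ 0.

(K is a triangulation of the real projective plane RP^2.)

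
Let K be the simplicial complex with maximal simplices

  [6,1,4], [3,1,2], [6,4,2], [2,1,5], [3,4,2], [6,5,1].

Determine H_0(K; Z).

H_0 ≅ Z.

Take the total order 1 < 2 < 3 < 4 < 5 < 6 on the vertex set. Then K (dimension 2) consists of the simplices:

  0-simplices (6): [1], [2], [3], [4], [5], [6]
  1-simplices (12): [1,2], [1,3], [1,4], [1,5], [1,6], [2,3], [2,4], [2,5], [2,6], [3,4], [4,6], [5,6]
  2-simplices (6): [1,2,3], [1,2,5], [1,4,6], [1,5,6], [2,3,4], [2,4,6]

giving chain groups C_0 ≅ Z^6, C_1 ≅ Z^12, C_2 ≅ Z^6.

∂_1: C_1 → C_0 is given by ∂[p,q] = [q] − [p].
This gives a 6×12 integer matrix of rank 5; reducing to Smith normal form yields diagonal entries (1,1,1,1,1).

The boundary map ∂_2: C_2 → C_1 acts by ∂[p,q,r] = [q,r] − [p,r] + [p,q]. For instance
  ∂[1,2,5] = [2,5] − [1,5] + [1,2],
  ∂[1,4,6] = [4,6] − [1,6] + [1,4].
The 12×6 boundary matrix has rank 6 and Smith normal form diag(1,1,1,1,1,1).

From H_k ≅ ker(∂_k) / im(∂_{k+1}) we obtain:

  H_0: rank C_0 − rank ∂_1 = 6 − 5 = 1, and the invariant factors of ∂_1 are all 1, so H_0 = Z.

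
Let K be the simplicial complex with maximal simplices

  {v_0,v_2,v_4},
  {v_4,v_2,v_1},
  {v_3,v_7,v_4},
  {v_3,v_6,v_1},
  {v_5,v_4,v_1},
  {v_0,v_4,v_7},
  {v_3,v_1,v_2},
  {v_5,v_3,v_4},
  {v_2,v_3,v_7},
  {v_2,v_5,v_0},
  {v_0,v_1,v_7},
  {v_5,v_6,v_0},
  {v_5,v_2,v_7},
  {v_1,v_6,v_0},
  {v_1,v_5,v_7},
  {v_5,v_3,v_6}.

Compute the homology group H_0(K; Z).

H_0 ≅ Z.

Order the vertices as v_0 < v_1 < v_2 < v_3 < v_4 < v_5 < v_6 < v_7. Listing each simplex with vertices in this order, K has dimension 2 with simplices:

  0-simplices (8): [v_0], [v_1], [v_2], [v_3], [v_4], [v_5], [v_6], [v_7]
  1-simplices (24): (24 of them)
  2-simplices (16): (16 of them)

Hence C_0 ≅ Z^8, C_1 ≅ Z^24, C_2 ≅ Z^16.

Boundary ∂_1: C_1 → C_0 maps an edge to its endpoints' difference, ∂[p,q] = q − p.
The 8×24 boundary matrix has rank 7 and Smith normal form diag(1,1,1,1,1,1,1).

Boundary ∂_2: C_2 → C_1 maps a triangle to the signed sum of its edges. For instance
  ∂[v_3,v_4,v_7] = [v_4,v_7] − [v_3,v_7] + [v_3,v_4],
  ∂[v_0,v_1,v_7] = [v_1,v_7] − [v_0,v_7] + [v_0,v_1].
The resulting 24×16 matrix has rank 15, and its Smith normal form has invariant factors (1,1,1,1,1,1,1,1,1,1,1,1,1,1,1).

Now H_k = ker ∂_k / im ∂_{k+1}, so:

  H_0: rank C_0 − rank ∂_1 = 8 − 7 = 1, and the invariant factors of ∂_1 are all 1, so H_0 ≅ Z.

(K is a triangulation of the torus T^2.)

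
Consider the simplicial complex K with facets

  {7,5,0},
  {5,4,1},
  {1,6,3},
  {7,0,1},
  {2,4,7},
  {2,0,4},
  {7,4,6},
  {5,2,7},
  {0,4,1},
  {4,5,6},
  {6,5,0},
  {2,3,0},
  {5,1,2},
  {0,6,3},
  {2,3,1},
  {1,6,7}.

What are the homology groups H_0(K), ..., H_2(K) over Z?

We work with the vertex ordering 0 < 1 < 2 < 3 < 4 < 5 < 6 < 7. The simplices of K, each written with vertices in increasing order, are:

  0-simplices (8): [0], [1], [2], [3], [4], [5], [6], [7]
  1-simplices (24): (24 of them)
  2-simplices (16): [0,1,4], [0,1,7], [0,2,3], [0,2,4], [0,3,6], [0,5,6], [0,5,7], [1,2,3], [1,2,5], [1,3,6], [1,4,5], [1,6,7], [2,4,7], [2,5,7], [4,5,6], [4,6,7]

Hence C_0 ≅ Z^8, C_1 ≅ Z^24, C_2 ≅ Z^16.

∂_1: C_1 → C_0 maps an edge to its endpoints' difference, ∂[p,q] = q − p.
As a 8×24 matrix over Z this has rank 7, with invariant factors (1,1,1,1,1,1,1).

∂_2: C_2 → C_1 acts by ∂[p,q,r] = [q,r] − [p,r] + [p,q]. For instance
  ∂[1,3,6] = [3,6] − [1,6] + [1,3],
  ∂[0,1,4] = [1,4] − [0,4] + [0,1].
The resulting 24×16 matrix has rank 15, and its Smith normal form has invariant factors (1,1,1,1,1,1,1,1,1,1,1,1,1,1,1).

Computing H_k = (kernel of ∂_k) / (image of ∂_{k+1}):

  H_0: rank C_0 − rank ∂_1 = 8 − 7 = 1, and the invariant factors of ∂_1 are all 1, so H_0 = Z.
  H_1: rank ker ∂_1 − rank ∂_2 = (24 − 7) − 15 = 2, and the invariant factors of ∂_2 are all 1, so H_1 = Z^2.
  H_2: rank ker ∂_2 − rank ∂_3 = (16 − 15) − 0 = 1, and there is no ∂_3, so H_2 = Z.

As a check, the Euler characteristic is 8 − 24 + 16 = 0, which agrees with 1 − 2 + 1 = 0.
(K is a triangulation of the torus T^2.)

H_0 = Z,  H_1 = Z^2,  H_2 = Z.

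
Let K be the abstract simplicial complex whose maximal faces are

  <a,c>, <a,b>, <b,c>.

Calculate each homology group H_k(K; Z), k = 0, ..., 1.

Fix the vertex order a < b < c and write every simplex with vertices in increasing order. Then dim K = 1 and the simplices of K are:

  0-simplices (3): a, b, c
  1-simplices (3): ab, ac, bc

giving chain groups C_0 ≅ Z^3, C_1 ≅ Z^3.

∂_1: C_1 → C_0 maps an edge to its endpoints' difference, ∂[p,q] = q − p. For instance
  ∂ab = b − a.
This gives a 3×3 integer matrix of rank 2; reducing to Smith normal form yields diagonal entries (1,1).

Now H_k = ker ∂_k / im ∂_{k+1}, so:

  H_0: rank C_0 − rank ∂_1 = 3 − 2 = 1, and the invariant factors of ∂_1 are all 1, so H_0 ≅ Z.
  H_1: rank ker ∂_1 − rank ∂_2 = (3 − 2) − 0 = 1, and there is no ∂_2, so H_1 ≅ Z.

As a check, the Euler characteristic is 3 − 3 = 0, which agrees with 1 − 1 = 0.

H_0 ≅ Z,  H_1 ≅ Z.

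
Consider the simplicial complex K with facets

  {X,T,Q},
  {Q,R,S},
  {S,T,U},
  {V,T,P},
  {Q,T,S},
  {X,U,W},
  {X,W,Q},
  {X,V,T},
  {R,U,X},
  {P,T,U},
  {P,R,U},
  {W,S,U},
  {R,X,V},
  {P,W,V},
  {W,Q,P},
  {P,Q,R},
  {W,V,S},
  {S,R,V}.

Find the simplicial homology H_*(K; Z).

H_0 ≅ Z,  H_1 ≅ Z^2,  H_2 ≅ Z.

Take the total order P < Q < R < S < T < U < V < W < X on the vertex set. Then K (dimension 2) consists of the simplices:

  0-simplices (9): P, Q, R, S, T, U, V, W, X
  1-simplices (27): PQ, PR, PT, PU, PV, PW, QR, QS, QT, QW, QX, RS, RU, RV, RX, ST, SU, SV, SW, TU, TV, TX, UW, UX, VW, VX, WX
  2-simplices (18): PQR, PQW, PRU, PTU, PTV, PVW, QRS, QST, QTX, QWX, RSV, RUX, RVX, STU, SUW, SVW, TVX, UWX

so the chain groups are C_0 ≅ Z^9, C_1 ≅ Z^27, C_2 ≅ Z^18.

The boundary map ∂_1: C_1 → C_0 maps an edge to its endpoints' difference, ∂[p,q] = q − p.
As a 9×27 matrix over Z this has rank 8, with invariant factors (1,1,1,1,1,1,1,1).

∂_2: C_2 → C_1 acts by ∂[p,q,r] = [q,r] − [p,r] + [p,q]. For instance
  ∂PTV = TV − PV + PT,
  ∂STU = TU − SU + ST.
The 27×18 boundary matrix has rank 17 and Smith normal form diag(1,1,1,1,1,1,1,1,1,1,1,1,1,1,1,1,1).

Computing H_k = (kernel of ∂_k) / (image of ∂_{k+1}):

  H_0: rank C_0 − rank ∂_1 = 9 − 8 = 1, and the invariant factors of ∂_1 are all 1, so H_0 ≅ Z.
  H_1: rank ker ∂_1 − rank ∂_2 = (27 − 8) − 17 = 2, and the invariant factors of ∂_2 are all 1, so H_1 ≅ Z^2.
  H_2: rank ker ∂_2 − rank ∂_3 = (18 − 17) − 0 = 1, and there is no ∂_3, so H_2 ≅ Z.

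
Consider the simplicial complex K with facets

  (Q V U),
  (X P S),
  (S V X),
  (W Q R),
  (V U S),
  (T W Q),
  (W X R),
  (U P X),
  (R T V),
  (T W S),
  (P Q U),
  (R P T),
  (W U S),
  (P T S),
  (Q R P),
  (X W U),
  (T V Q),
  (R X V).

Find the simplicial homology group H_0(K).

H_0 ≅ Z.

Fix the vertex order P < Q < R < S < T < U < V < W < X and write every simplex with vertices in increasing order. Then dim K = 2 and the simplices of K are:

  0-simplices (9): P, Q, R, S, T, U, V, W, X
  1-simplices (27): PQ, PR, PS, PT, PU, PX, QR, QT, QU, QV, QW, RT, RV, RW, RX, ST, SU, SV, SW, SX, TV, TW, UV, UW, UX, VX, WX
  2-simplices (18): PQR, PQU, PRT, PST, PSX, PUX, QRW, QTV, QTW, QUV, RTV, RVX, RWX, STW, SUV, SUW, SVX, UWX

giving chain groups C_0 ≅ Z^9, C_1 ≅ Z^27, C_2 ≅ Z^18.

The boundary map ∂_1: C_1 → C_0 is given by ∂[p,q] = [q] − [p]. For instance
  ∂PQ = Q − P.
This gives a 9×27 integer matrix of rank 8; reducing to Smith normal form yields diagonal entries (1,1,1,1,1,1,1,1).

Boundary ∂_2: C_2 → C_1 sends each 2-simplex [p,q,r] to [q,r] − [p,r] + [p,q]. For instance
  ∂SVX = VX − SX + SV,
  ∂RTV = TV − RV + RT.
The 27×18 boundary matrix has rank 18 and Smith normal form diag(1,1,1,1,1,1,1,1,1,1,1,1,1,1,1,1,1,2).

From H_k ≅ ker(∂_k) / im(∂_{k+1}) we obtain:

  H_0: rank C_0 − rank ∂_1 = 9 − 8 = 1, and the invariant factors of ∂_1 are all 1, so H_0 ≅ Z.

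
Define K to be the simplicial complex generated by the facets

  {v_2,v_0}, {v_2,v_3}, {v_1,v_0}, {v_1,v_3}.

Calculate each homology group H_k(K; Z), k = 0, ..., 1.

H_0 ≅ Z,  H_1 ≅ Z.

K has 4 vertices, 4 edges.
rank ∂_0 = 0, rank ∂_1 = 3 ⇒ b_0 = 4 − 0 − 3 = 1; all invariant factors of ∂_1 are 1 so no torsion. So H_0 = Z.
rank ∂_1 = 3, rank ∂_2 = 0 ⇒ b_1 = 4 − 3 − 0 = 1. So H_1 = Z.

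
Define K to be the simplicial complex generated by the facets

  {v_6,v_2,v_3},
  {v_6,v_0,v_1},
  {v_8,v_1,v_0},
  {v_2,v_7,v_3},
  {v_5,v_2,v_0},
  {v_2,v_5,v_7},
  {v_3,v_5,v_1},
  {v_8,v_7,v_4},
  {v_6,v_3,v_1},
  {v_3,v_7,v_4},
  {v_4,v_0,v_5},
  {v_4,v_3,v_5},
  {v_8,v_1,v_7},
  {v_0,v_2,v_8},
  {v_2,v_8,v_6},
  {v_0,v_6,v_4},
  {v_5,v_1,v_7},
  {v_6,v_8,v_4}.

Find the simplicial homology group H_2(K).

H_2 ≅ 0.

Order the vertices as v_0 < v_1 < v_2 < v_3 < v_4 < v_5 < v_6 < v_7 < v_8. Listing each simplex with vertices in this order, K has dimension 2 with simplices:

  0-simplices (9): [v_0], [v_1], [v_2], [v_3], [v_4], [v_5], [v_6], [v_7], [v_8]
  1-simplices (27): (27 of them)
  2-simplices (18): (18 of them)

so the chain groups are C_0 ≅ Z^9, C_1 ≅ Z^27, C_2 ≅ Z^18.

Boundary ∂_1: C_1 → C_0 maps an edge to its endpoints' difference, ∂[p,q] = q − p.
This gives a 9×27 integer matrix of rank 8; reducing to Smith normal form yields diagonal entries (1,1,1,1,1,1,1,1).

∂_2: C_2 → C_1 sends each 2-simplex [p,q,r] to [q,r] − [p,r] + [p,q]. For instance
  ∂[v_1,v_3,v_6] = [v_3,v_6] − [v_1,v_6] + [v_1,v_3],
  ∂[v_1,v_5,v_7] = [v_5,v_7] − [v_1,v_7] + [v_1,v_5].
This gives a 27×18 integer matrix of rank 18; reducing to Smith normal form yields diagonal entries (1,1,1,1,1,1,1,1,1,1,1,1,1,1,1,1,1,2).

From H_k ≅ ker(∂_k) / im(∂_{k+1}) we obtain:

  H_2: rank ker ∂_2 − rank ∂_3 = (18 − 18) − 0 = 0, and there is no ∂_3, so H_2 = 0.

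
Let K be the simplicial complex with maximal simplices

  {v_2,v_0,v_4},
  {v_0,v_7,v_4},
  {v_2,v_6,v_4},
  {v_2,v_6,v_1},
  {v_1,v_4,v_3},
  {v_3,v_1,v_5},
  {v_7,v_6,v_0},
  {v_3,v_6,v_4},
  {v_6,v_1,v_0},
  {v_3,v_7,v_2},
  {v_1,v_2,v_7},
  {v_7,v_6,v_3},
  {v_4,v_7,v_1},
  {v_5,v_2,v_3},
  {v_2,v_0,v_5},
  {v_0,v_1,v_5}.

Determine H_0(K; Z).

H_0 = Z.

Fix the vertex order v_0 < v_1 < v_2 < v_3 < v_4 < v_5 < v_6 < v_7 and write every simplex with vertices in increasing order. Then dim K = 2 and the simplices of K are:

  0-simplices (8): [v_0], [v_1], [v_2], [v_3], [v_4], [v_5], [v_6], [v_7]
  1-simplices (24): (24 of them)
  2-simplices (16): (16 of them)

Hence C_0 ≅ Z^8, C_1 ≅ Z^24, C_2 ≅ Z^16.

∂_1: C_1 → C_0 maps an edge to its endpoints' difference, ∂[p,q] = q − p.
The resulting 8×24 matrix has rank 7, and its Smith normal form has invariant factors (1,1,1,1,1,1,1).

Boundary ∂_2: C_2 → C_1 maps a triangle to the signed sum of its edges. For instance
  ∂[v_0,v_2,v_5] = [v_2,v_5] − [v_0,v_5] + [v_0,v_2],
  ∂[v_2,v_3,v_5] = [v_3,v_5] − [v_2,v_5] + [v_2,v_3].
The resulting 24×16 matrix has rank 15, and its Smith normal form has invariant factors (1,1,1,1,1,1,1,1,1,1,1,1,1,1,1).

Reading off H_k = ker ∂_k / im ∂_{k+1}:

  H_0: rank C_0 − rank ∂_1 = 8 − 7 = 1, and the invariant factors of ∂_1 are all 1, so H_0 ≅ Z.

(K is a triangulation of the torus T^2.)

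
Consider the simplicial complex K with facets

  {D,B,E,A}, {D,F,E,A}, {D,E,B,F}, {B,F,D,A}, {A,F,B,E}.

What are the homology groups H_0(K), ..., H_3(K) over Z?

H_0 = Z,  H_1 = 0,  H_2 = 0,  H_3 = Z.

We work with the vertex ordering A < B < D < E < F. The simplices of K, each written with vertices in increasing order, are:

  0-simplices (5): A, B, D, E, F
  1-simplices (10): AB, AD, AE, AF, BD, BE, BF, DE, DF, EF
  2-simplices (10): ABD, ABE, ABF, ADE, ADF, AEF, BDE, BDF, BEF, DEF
  3-simplices (5): ABDE, ABDF, ABEF, ADEF, BDEF

Hence C_0 ≅ Z^5, C_1 ≅ Z^10, C_2 ≅ Z^10, C_3 ≅ Z^5.

The boundary map ∂_1: C_1 → C_0 sends each edge [p,q] (with p < q) to q − p. For instance
  ∂AD = D − A.
As a 5×10 matrix over Z this has rank 4, with invariant factors (1,1,1,1).

∂_2: C_2 → C_1 acts by ∂[p,q,r] = [q,r] − [p,r] + [p,q]. For instance
  ∂AEF = EF − AF + AE,
  ∂ABD = BD − AD + AB.
This gives a 10×10 integer matrix of rank 6; reducing to Smith normal form yields diagonal entries (1,1,1,1,1,1).

∂_3: C_3 → C_2 sends each 3-simplex σ to the alternating sum Σ_i (−1)^i (σ with its i-th vertex removed). For instance
  ∂ADEF = DEF − AEF + ADF − ADE,
  ∂ABEF = BEF − AEF + ABF − ABE.
This gives a 10×5 integer matrix of rank 4; reducing to Smith normal form yields diagonal entries (1,1,1,1).

Computing H_k = (kernel of ∂_k) / (image of ∂_{k+1}):

  H_0: rank C_0 − rank ∂_1 = 5 − 4 = 1, and the invariant factors of ∂_1 are all 1, so H_0 = Z.
  H_1: rank ker ∂_1 − rank ∂_2 = (10 − 4) − 6 = 0, and the invariant factors of ∂_2 are all 1, so H_1 = 0.
  H_2: rank ker ∂_2 − rank ∂_3 = (10 − 6) − 4 = 0, and the invariant factors of ∂_3 are all 1, so H_2 = 0.
  H_3: rank ker ∂_3 − rank ∂_4 = (5 − 4) − 0 = 1, and there is no ∂_4, so H_3 = Z.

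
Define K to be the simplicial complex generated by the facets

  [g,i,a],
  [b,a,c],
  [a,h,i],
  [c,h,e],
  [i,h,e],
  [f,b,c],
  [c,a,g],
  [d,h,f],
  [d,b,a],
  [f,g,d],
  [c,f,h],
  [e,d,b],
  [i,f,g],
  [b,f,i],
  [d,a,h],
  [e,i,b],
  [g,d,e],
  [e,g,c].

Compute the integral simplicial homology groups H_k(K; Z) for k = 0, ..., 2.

Order the vertices as a < b < c < d < e < f < g < h < i. Listing each simplex with vertices in this order, K has dimension 2 with simplices:

  0-simplices (9): a, b, c, d, e, f, g, h, i
  1-simplices (27): ab, ac, ad, ag, ah, ai, bc, bd, be, bf, bi, ce, cf, cg, ch, de, df, dg, dh, eg, eh, ei, fg, fh, fi, gi, hi
  2-simplices (18): abc, abd, acg, adh, agi, ahi, bcf, bde, bei, bfi, ceg, ceh, cfh, deg, dfg, dfh, ehi, fgi

Hence C_0 ≅ Z^9, C_1 ≅ Z^27, C_2 ≅ Z^18.

∂_1: C_1 → C_0 sends each edge [p,q] (with p < q) to q − p. For instance
  ∂ac = c − a.
This gives a 9×27 integer matrix of rank 8; reducing to Smith normal form yields diagonal entries (1,1,1,1,1,1,1,1).

Boundary ∂_2: C_2 → C_1 maps a triangle to the signed sum of its edges. For instance
  ∂abc = bc − ac + ab,
  ∂cfh = fh − ch + cf.
The 27×18 boundary matrix has rank 17 and Smith normal form diag(1,1,1,1,1,1,1,1,1,1,1,1,1,1,1,1,1).

From H_k ≅ ker(∂_k) / im(∂_{k+1}) we obtain:

  H_0: rank C_0 − rank ∂_1 = 9 − 8 = 1, and the invariant factors of ∂_1 are all 1, so H_0 = Z.
  H_1: rank ker ∂_1 − rank ∂_2 = (27 − 8) − 17 = 2, and the invariant factors of ∂_2 are all 1, so H_1 = Z^2.
  H_2: rank ker ∂_2 − rank ∂_3 = (18 − 17) − 0 = 1, and there is no ∂_3, so H_2 = Z.

(K is a triangulation of the torus T^2.)

H_0 = Z,  H_1 = Z^2,  H_2 = Z.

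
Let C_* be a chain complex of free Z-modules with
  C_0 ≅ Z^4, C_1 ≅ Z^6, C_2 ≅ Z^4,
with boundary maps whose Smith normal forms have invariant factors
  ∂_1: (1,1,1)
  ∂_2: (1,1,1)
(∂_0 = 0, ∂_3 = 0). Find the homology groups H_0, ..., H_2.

H_0: b_0 = 4 − 0 − 3 = 1; torsion from ∂_1 factors > 1: none. So H_0 = Z.
H_1: b_1 = 6 − 3 − 3 = 0; torsion from ∂_2 factors > 1: none. So H_1 = 0.
H_2: b_2 = 4 − 3 − 0 = 1; torsion from ∂_3 factors > 1: none. So H_2 = Z.

H_0 = Z,  H_1 = 0,  H_2 = Z.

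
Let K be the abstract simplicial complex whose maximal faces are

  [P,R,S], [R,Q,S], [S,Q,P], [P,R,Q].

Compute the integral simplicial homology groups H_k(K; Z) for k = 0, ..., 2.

Take the total order P < Q < R < S on the vertex set. Then K (dimension 2) consists of the simplices:

  0-simplices (4): P, Q, R, S
  1-simplices (6): PQ, PR, PS, QR, QS, RS
  2-simplices (4): PQR, PQS, PRS, QRS

giving chain groups C_0 ≅ Z^4, C_1 ≅ Z^6, C_2 ≅ Z^4.

∂_1: C_1 → C_0 maps an edge to its endpoints' difference, ∂[p,q] = q − p. For instance
  ∂QS = S − Q.
This gives a 4×6 integer matrix of rank 3; reducing to Smith normal form yields diagonal entries (1,1,1).

Boundary ∂_2: C_2 → C_1 acts by ∂[p,q,r] = [q,r] − [p,r] + [p,q]. For instance
  ∂QRS = RS − QS + QR,
  ∂PRS = RS − PS + PR.
The resulting 6×4 matrix has rank 3, and its Smith normal form has invariant factors (1,1,1).

Now H_k = ker ∂_k / im ∂_{k+1}, so:

  H_0: rank C_0 − rank ∂_1 = 4 − 3 = 1, and the invariant factors of ∂_1 are all 1, so H_0 ≅ Z.
  H_1: rank ker ∂_1 − rank ∂_2 = (6 − 3) − 3 = 0, and the invariant factors of ∂_2 are all 1, so H_1 ≅ 0.
  H_2: rank ker ∂_2 − rank ∂_3 = (4 − 3) − 0 = 1, and there is no ∂_3, so H_2 ≅ Z.

As a check, the Euler characteristic is 4 − 6 + 4 = 2, which agrees with 1 − 0 + 1 = 2.

H_0 ≅ Z,  H_1 = 0,  H_2 ≅ Z.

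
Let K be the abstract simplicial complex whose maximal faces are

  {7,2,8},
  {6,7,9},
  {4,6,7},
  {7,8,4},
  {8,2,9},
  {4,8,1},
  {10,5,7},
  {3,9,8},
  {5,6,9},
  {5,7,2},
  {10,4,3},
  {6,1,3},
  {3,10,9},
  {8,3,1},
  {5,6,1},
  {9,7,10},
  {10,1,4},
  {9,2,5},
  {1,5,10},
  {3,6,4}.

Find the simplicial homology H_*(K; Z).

Fix the vertex order 1 < 2 < 3 < 4 < 5 < 6 < 7 < 8 < 9 < 10 and write every simplex with vertices in increasing order. Then dim K = 2 and the simplices of K are:

  0-simplices (10): [1], [2], [3], [4], [5], [6], [7], [8], [9], [10]
  1-simplices (30): (30 of them)
  2-simplices (20): (20 of them)

so the chain groups are C_0 ≅ Z^10, C_1 ≅ Z^30, C_2 ≅ Z^20.

∂_1: C_1 → C_0 maps an edge to its endpoints' difference, ∂[p,q] = q − p. For instance
  ∂[6,9] = [9] − [6].
The 10×30 boundary matrix has rank 9 and Smith normal form diag(1,1,1,1,1,1,1,1,1).

The boundary map ∂_2: C_2 → C_1 acts by ∂[p,q,r] = [q,r] − [p,r] + [p,q]. For instance
  ∂[1,5,6] = [5,6] − [1,6] + [1,5],
  ∂[3,4,6] = [4,6] − [3,6] + [3,4].
The 30×20 boundary matrix has rank 20 and Smith normal form diag(1,1,1,1,1,1,1,1,1,1,1,1,1,1,1,1,1,1,1,2).

From H_k ≅ ker(∂_k) / im(∂_{k+1}) we obtain:

  H_0: rank C_0 − rank ∂_1 = 10 − 9 = 1, and the invariant factors of ∂_1 are all 1, so H_0 ≅ Z.
  H_1: rank ker ∂_1 − rank ∂_2 = (30 − 9) − 20 = 1, and ∂_2 has invariant factor 2 > 1, so H_1 ≅ Z ⊕ Z_2.
  H_2: rank ker ∂_2 − rank ∂_3 = (20 − 20) − 0 = 0, and there is no ∂_3, so H_2 ≅ 0.

(K is a triangulation of the Klein bottle.)

H_0 ≅ Z,  H_1 ≅ Z ⊕ Z_2,  H_2 = 0.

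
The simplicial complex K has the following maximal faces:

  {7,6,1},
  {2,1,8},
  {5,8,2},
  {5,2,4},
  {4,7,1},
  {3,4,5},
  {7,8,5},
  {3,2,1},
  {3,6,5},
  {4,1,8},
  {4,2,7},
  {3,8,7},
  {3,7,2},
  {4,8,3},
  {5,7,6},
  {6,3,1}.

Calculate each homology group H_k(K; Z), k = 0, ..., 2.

H_0 = Z,  H_1 = Z^2,  H_2 = Z.

K has 8 vertices, 24 edges, 16 triangles.
rank ∂_0 = 0, rank ∂_1 = 7 ⇒ b_0 = 8 − 0 − 7 = 1; all invariant factors of ∂_1 are 1 so no torsion. So H_0 ≅ Z.
rank ∂_1 = 7, rank ∂_2 = 15 ⇒ b_1 = 24 − 7 − 15 = 2; all invariant factors of ∂_2 are 1 so no torsion. So H_1 ≅ Z^2.
rank ∂_2 = 15, rank ∂_3 = 0 ⇒ b_2 = 16 − 15 − 0 = 1. So H_2 ≅ Z.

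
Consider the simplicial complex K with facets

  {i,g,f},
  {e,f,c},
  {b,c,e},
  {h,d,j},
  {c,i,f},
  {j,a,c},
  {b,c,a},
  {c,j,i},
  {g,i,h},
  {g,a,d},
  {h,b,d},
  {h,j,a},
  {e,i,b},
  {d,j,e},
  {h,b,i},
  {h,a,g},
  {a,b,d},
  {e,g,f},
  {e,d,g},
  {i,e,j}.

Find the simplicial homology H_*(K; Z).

Order the vertices as a < b < c < d < e < f < g < h < i < j. Listing each simplex with vertices in this order, K has dimension 2 with simplices:

  0-simplices (10): a, b, c, d, e, f, g, h, i, j
  1-simplices (30): ab, ac, ad, ag, ah, aj, bc, bd, be, bh, bi, ce, cf, ci, cj, de, dg, dh, dj, ef, eg, ei, ej, fg, fi, gh, gi, hi, hj, ij
  2-simplices (20): abc, abd, acj, adg, agh, ahj, bce, bdh, bei, bhi, cef, cfi, cij, deg, dej, dhj, efg, eij, fgi, ghi

Hence C_0 ≅ Z^10, C_1 ≅ Z^30, C_2 ≅ Z^20.

∂_1: C_1 → C_0 sends each edge [p,q] (with p < q) to q − p. For instance
  ∂cf = f − c.
As a 10×30 matrix over Z this has rank 9, with invariant factors (1,1,1,1,1,1,1,1,1).

The boundary map ∂_2: C_2 → C_1 sends each 2-simplex [p,q,r] to [q,r] − [p,r] + [p,q]. For instance
  ∂cij = ij − cj + ci,
  ∂acj = cj − aj + ac.
As a 30×20 matrix over Z this has rank 20, with invariant factors (1,1,1,1,1,1,1,1,1,1,1,1,1,1,1,1,1,1,1,2).

From H_k ≅ ker(∂_k) / im(∂_{k+1}) we obtain:

  H_0: rank C_0 − rank ∂_1 = 10 − 9 = 1, and the invariant factors of ∂_1 are all 1, so H_0 ≅ Z.
  H_1: rank ker ∂_1 − rank ∂_2 = (30 − 9) − 20 = 1, and ∂_2 has invariant factor 2 > 1, so H_1 ≅ Z ⊕ Z/2.
  H_2: rank ker ∂_2 − rank ∂_3 = (20 − 20) − 0 = 0, and there is no ∂_3, so H_2 ≅ 0.

H_0 ≅ Z,  H_1 ≅ Z ⊕ Z/2,  H_2 = 0.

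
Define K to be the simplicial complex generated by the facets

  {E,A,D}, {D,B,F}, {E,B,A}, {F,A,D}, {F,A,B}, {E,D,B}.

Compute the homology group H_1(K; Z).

H_1 = 0.

We work with the vertex ordering A < B < D < E < F. The simplices of K, each written with vertices in increasing order, are:

  0-simplices (5): A, B, D, E, F
  1-simplices (9): AB, AD, AE, AF, BD, BE, BF, DE, DF
  2-simplices (6): ABE, ABF, ADE, ADF, BDE, BDF

Hence C_0 ≅ Z^5, C_1 ≅ Z^9, C_2 ≅ Z^6.

The boundary map ∂_1: C_1 → C_0 sends each edge [p,q] (with p < q) to q − p.
The 5×9 boundary matrix has rank 4 and Smith normal form diag(1,1,1,1).

The boundary map ∂_2: C_2 → C_1 sends each 2-simplex [p,q,r] to [q,r] − [p,r] + [p,q]. For instance
  ∂BDF = DF − BF + BD,
  ∂ABE = BE − AE + AB.
As a 9×6 matrix over Z this has rank 5, with invariant factors (1,1,1,1,1).

Now H_k = ker ∂_k / im ∂_{k+1}, so:

  H_1: rank ker ∂_1 − rank ∂_2 = (9 − 4) − 5 = 0, and the invariant factors of ∂_2 are all 1, so H_1 ≅ 0.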